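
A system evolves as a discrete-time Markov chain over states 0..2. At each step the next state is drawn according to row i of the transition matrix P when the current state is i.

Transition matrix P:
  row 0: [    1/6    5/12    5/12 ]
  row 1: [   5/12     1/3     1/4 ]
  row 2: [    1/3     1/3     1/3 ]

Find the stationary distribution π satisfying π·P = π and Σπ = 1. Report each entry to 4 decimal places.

Balance equations π_j = Σ_i π_i·P[i][j]:
  π_0 = 1/6·π_0 + 5/12·π_1 + 1/3·π_2
  π_1 = 5/12·π_0 + 1/3·π_1 + 1/3·π_2
  normalize: π_0 + π_1 + π_2 = 1
Solving the linear system gives exactly π = [52/167, 60/167, 55/167].

π = [0.3114, 0.3593, 0.3293]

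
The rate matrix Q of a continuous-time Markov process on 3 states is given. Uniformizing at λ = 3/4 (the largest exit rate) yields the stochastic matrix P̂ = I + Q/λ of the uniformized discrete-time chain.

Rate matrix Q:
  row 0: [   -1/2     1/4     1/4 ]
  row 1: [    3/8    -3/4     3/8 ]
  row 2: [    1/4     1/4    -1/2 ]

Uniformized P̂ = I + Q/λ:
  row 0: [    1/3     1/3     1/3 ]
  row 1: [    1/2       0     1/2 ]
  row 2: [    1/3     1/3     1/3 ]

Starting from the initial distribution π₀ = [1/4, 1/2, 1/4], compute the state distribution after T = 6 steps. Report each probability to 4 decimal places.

t=0: π = [0.2500, 0.5000, 0.2500]
t=1: π = [0.4167, 0.1667, 0.4167]
t=2: π = [0.3611, 0.2778, 0.3611]
t=3: π = [0.3796, 0.2407, 0.3796]
t=4: π = [0.3735, 0.2531, 0.3735]
t=5: π = [0.3755, 0.2490, 0.3755]
t=6: π = [0.3748, 0.2503, 0.3748]

π = [0.3748, 0.2503, 0.3748]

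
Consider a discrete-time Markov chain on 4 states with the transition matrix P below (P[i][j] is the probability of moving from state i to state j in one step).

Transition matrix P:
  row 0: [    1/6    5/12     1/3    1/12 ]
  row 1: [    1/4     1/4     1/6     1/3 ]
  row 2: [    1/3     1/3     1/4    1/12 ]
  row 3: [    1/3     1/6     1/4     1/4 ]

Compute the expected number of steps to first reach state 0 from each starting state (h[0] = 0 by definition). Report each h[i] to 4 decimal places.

First-step conditioning: h[0] = 0; for i ≠ 0, h[i] = 1 + Σ_k P[i][k]·h[k].
  h[1] = 1 + 1/4·h[1] + 1/6·h[2] + 1/3·h[3]
  h[2] = 1 + 1/3·h[1] + 1/4·h[2] + 1/12·h[3]
  h[3] = 1 + 1/6·h[1] + 1/4·h[2] + 1/4·h[3]
Solving the 3×3 linear system over states ≠ 0 gives exactly h = [0, 876/253, 816/253, 804/253] (h[0] = 0 is the target).

h = [0.0000, 3.4625, 3.2253, 3.1779]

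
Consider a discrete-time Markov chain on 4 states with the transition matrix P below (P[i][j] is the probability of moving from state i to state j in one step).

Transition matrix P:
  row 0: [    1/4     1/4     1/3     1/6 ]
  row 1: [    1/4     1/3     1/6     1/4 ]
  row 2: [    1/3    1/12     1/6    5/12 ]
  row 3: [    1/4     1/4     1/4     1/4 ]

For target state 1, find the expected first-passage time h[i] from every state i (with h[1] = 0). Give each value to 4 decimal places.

h = [4.8682, 0.0000, 5.5504, 4.8062]

First-step conditioning: h[1] = 0; for i ≠ 1, h[i] = 1 + Σ_k P[i][k]·h[k].
  h[0] = 1 + 1/4·h[0] + 1/3·h[2] + 1/6·h[3]
  h[2] = 1 + 1/3·h[0] + 1/6·h[2] + 5/12·h[3]
  h[3] = 1 + 1/4·h[0] + 1/4·h[2] + 1/4·h[3]
Solving the 3×3 linear system over states ≠ 1 gives exactly h = [628/129, 0, 716/129, 620/129] (h[1] = 0 is the target).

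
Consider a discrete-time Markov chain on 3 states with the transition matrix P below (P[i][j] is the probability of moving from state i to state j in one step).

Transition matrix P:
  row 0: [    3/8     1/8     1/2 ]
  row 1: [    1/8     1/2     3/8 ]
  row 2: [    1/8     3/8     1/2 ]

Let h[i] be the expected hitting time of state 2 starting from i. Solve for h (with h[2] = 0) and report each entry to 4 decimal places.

First-step conditioning: h[2] = 0; for i ≠ 2, h[i] = 1 + Σ_k P[i][k]·h[k].
  h[0] = 1 + 3/8·h[0] + 1/8·h[1]
  h[1] = 1 + 1/8·h[0] + 1/2·h[1]
Solving the 2×2 linear system over states ≠ 2 gives exactly h = [40/19, 48/19, 0] (h[2] = 0 is the target).

h = [2.1053, 2.5263, 0.0000]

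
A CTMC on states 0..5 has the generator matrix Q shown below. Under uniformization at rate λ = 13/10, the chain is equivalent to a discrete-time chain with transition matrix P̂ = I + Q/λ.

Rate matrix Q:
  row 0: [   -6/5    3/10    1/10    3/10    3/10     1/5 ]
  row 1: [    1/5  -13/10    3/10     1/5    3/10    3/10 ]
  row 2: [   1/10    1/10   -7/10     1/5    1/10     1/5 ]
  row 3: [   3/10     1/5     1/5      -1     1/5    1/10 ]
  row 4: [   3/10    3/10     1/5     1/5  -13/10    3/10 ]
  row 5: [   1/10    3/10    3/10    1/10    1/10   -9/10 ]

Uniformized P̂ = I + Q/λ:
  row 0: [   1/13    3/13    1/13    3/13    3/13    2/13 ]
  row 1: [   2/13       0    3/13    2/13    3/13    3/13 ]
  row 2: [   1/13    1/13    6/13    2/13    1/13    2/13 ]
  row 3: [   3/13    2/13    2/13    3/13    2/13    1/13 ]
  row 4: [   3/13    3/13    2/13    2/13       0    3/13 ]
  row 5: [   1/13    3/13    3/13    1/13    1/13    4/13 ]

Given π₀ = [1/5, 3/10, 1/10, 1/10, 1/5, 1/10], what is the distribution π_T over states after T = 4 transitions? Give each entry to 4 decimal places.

t=0: π = [0.2000, 0.3000, 0.1000, 0.1000, 0.2000, 0.1000]
t=1: π = [0.1462, 0.1385, 0.2000, 0.1692, 0.1462, 0.2000]
t=2: π = [0.1361, 0.1550, 0.2302, 0.1627, 0.1225, 0.1935]
t=3: π = [0.1327, 0.1471, 0.2410, 0.1619, 0.1248, 0.1924]
t=4: π = [0.1324, 0.1473, 0.2439, 0.1617, 0.1228, 0.1919]

π = [0.1324, 0.1473, 0.2439, 0.1617, 0.1228, 0.1919]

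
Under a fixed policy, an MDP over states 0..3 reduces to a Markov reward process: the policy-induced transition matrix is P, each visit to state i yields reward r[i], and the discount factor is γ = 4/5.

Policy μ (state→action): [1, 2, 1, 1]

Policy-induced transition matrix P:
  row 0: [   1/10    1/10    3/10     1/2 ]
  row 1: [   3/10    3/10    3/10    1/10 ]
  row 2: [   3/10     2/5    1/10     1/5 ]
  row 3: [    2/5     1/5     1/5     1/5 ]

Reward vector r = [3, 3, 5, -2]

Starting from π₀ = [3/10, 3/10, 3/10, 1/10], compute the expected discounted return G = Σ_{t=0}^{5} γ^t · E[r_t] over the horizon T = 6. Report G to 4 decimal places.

t=0: π = [0.3000, 0.3000, 0.3000, 0.1000], E[r] = 3.1000, γ^t·E[r] = 3.100000, running G = 3.100000
t=1: π = [0.2500, 0.2600, 0.2300, 0.2600], E[r] = 2.1600, γ^t·E[r] = 1.728000, running G = 4.828000
t=2: π = [0.2760, 0.2470, 0.2280, 0.2490], E[r] = 2.2110, γ^t·E[r] = 1.415040, running G = 6.243040
t=3: π = [0.2697, 0.2427, 0.2295, 0.2581], E[r] = 2.1685, γ^t·E[r] = 1.110272, running G = 7.353312
t=4: π = [0.2719, 0.2432, 0.2283, 0.2566], E[r] = 2.1734, γ^t·E[r] = 0.890216, running G = 8.243528
t=5: π = [0.2713, 0.2428, 0.2287, 0.2572], E[r] = 2.1712, γ^t·E[r] = 0.711443, running G = 8.954971

G = 8.9550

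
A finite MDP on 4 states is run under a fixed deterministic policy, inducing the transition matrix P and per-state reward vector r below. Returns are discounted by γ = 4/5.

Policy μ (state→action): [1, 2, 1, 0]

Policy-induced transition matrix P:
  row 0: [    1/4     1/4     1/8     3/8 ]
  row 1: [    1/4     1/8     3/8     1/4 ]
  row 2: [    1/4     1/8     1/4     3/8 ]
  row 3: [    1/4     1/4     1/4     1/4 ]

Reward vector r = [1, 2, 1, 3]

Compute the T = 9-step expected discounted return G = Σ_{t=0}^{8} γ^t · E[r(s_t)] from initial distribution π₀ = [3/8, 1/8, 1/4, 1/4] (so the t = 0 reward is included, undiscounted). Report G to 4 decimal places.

G = 7.7087

t=0: π = [0.3750, 0.1250, 0.2500, 0.2500], E[r] = 1.6250, γ^t·E[r] = 1.625000, running G = 1.625000
t=1: π = [0.2500, 0.2031, 0.2188, 0.3281], E[r] = 1.8594, γ^t·E[r] = 1.487500, running G = 3.112500
t=2: π = [0.2500, 0.1973, 0.2441, 0.3086], E[r] = 1.8145, γ^t·E[r] = 1.161250, running G = 4.273750
t=3: π = [0.2500, 0.1948, 0.2434, 0.3118], E[r] = 1.8184, γ^t·E[r] = 0.931000, running G = 5.204750
t=4: π = [0.2500, 0.1952, 0.2431, 0.3117], E[r] = 1.8186, γ^t·E[r] = 0.744888, running G = 5.949638
t=5: π = [0.2500, 0.1952, 0.2432, 0.3116], E[r] = 1.8185, γ^t·E[r] = 0.595881, running G = 6.545519
t=6: π = [0.2500, 0.1952, 0.2432, 0.3116], E[r] = 1.8185, γ^t·E[r] = 0.476707, running G = 7.022226
t=7: π = [0.2500, 0.1952, 0.2432, 0.3116], E[r] = 1.8185, γ^t·E[r] = 0.381366, running G = 7.403591
t=8: π = [0.2500, 0.1952, 0.2432, 0.3116], E[r] = 1.8185, γ^t·E[r] = 0.305093, running G = 7.708684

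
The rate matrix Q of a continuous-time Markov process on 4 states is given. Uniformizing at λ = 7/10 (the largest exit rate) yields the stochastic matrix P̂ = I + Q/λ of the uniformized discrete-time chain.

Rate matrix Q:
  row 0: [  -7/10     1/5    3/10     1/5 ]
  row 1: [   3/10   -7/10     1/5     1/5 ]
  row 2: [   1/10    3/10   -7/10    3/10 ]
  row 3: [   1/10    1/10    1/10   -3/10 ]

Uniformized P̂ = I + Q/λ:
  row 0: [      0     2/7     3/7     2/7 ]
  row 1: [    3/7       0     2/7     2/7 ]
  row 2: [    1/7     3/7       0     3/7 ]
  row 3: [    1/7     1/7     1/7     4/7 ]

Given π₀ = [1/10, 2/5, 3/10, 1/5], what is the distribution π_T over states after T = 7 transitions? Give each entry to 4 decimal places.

π = [0.1736, 0.1950, 0.1928, 0.4386]

t=0: π = [0.1000, 0.4000, 0.3000, 0.2000]
t=1: π = [0.2429, 0.1857, 0.1857, 0.3857]
t=2: π = [0.1612, 0.2041, 0.2122, 0.4224]
t=3: π = [0.1781, 0.1974, 0.1878, 0.4367]
t=4: π = [0.1738, 0.1938, 0.1951, 0.4373]
t=5: π = [0.1734, 0.1958, 0.1923, 0.4385]
t=6: π = [0.1740, 0.1946, 0.1929, 0.4385]
t=7: π = [0.1736, 0.1950, 0.1928, 0.4386]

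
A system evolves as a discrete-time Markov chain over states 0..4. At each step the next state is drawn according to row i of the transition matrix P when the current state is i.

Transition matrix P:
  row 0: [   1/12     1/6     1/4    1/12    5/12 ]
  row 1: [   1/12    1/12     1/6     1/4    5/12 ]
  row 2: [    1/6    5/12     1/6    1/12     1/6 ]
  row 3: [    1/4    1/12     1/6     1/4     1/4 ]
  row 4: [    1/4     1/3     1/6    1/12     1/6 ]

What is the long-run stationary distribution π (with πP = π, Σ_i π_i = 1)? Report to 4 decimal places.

π = [0.1689, 0.2271, 0.1807, 0.1454, 0.2778]

Balance equations π_j = Σ_i π_i·P[i][j]:
  π_0 = 1/12·π_0 + 1/12·π_1 + 1/6·π_2 + 1/4·π_3 + 1/4·π_4
  π_1 = 1/6·π_0 + 1/12·π_1 + 5/12·π_2 + 1/12·π_3 + 1/3·π_4
  π_2 = 1/4·π_0 + 1/6·π_1 + 1/6·π_2 + 1/6·π_3 + 1/6·π_4
  π_3 = 1/12·π_0 + 1/4·π_1 + 1/12·π_2 + 1/4·π_3 + 1/12·π_4
  normalize: π_0 + π_1 + π_2 + π_3 + π_4 = 1
Solving the linear system gives exactly π = [547/3238, 5883/25904, 2341/12952, 3767/25904, 1799/6476].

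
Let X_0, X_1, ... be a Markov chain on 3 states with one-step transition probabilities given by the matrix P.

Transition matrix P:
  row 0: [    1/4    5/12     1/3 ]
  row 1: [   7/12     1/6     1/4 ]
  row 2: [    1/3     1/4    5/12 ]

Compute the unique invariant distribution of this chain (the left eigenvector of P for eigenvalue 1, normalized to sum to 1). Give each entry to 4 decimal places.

π = [0.3742, 0.2883, 0.3374]

Balance equations π_j = Σ_i π_i·P[i][j]:
  π_0 = 1/4·π_0 + 7/12·π_1 + 1/3·π_2
  π_1 = 5/12·π_0 + 1/6·π_1 + 1/4·π_2
  normalize: π_0 + π_1 + π_2 = 1
Solving the linear system gives exactly π = [61/163, 47/163, 55/163].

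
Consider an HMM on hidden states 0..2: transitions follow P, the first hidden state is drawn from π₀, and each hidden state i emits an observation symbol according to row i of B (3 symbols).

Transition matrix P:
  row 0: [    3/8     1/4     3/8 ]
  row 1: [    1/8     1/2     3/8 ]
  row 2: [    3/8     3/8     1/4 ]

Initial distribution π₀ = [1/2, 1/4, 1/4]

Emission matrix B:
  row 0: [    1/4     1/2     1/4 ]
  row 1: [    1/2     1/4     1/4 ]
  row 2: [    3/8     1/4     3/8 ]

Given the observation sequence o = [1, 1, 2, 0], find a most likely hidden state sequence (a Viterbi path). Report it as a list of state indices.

t=0: δ = [2.500e-01, 6.250e-02, 6.250e-02]  (obs o_0=1)
t=1: δ = [4.688e-02, 1.562e-02, 2.344e-02]  ψ = [0, 0, 0]  (obs o_1=1)
t=2: δ = [4.395e-03, 2.930e-03, 6.592e-03]  ψ = [0, 0, 0]  (obs o_2=2)
t=3: δ = [6.180e-04, 1.236e-03, 6.180e-04]  ψ = [2, 2, 0]  (obs o_3=0)
backtrack: best end state = 1; path = [0, 0, 2, 1]

path = [0, 0, 2, 1]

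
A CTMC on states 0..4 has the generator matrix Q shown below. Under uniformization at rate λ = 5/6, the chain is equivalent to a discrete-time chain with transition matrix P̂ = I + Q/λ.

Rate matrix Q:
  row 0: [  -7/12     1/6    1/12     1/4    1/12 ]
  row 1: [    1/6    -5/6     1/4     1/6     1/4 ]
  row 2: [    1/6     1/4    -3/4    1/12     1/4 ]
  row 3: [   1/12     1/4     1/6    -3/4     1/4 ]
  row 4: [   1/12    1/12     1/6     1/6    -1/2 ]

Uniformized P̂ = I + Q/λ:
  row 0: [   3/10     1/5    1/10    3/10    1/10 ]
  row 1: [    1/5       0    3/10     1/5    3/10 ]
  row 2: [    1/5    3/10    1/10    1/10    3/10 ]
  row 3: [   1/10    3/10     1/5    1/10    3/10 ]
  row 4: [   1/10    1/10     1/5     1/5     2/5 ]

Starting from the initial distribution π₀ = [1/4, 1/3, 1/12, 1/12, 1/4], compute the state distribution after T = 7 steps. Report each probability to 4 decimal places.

π = [0.1693, 0.1722, 0.1821, 0.1807, 0.2957]

t=0: π = [0.2500, 0.3333, 0.0833, 0.0833, 0.2500]
t=1: π = [0.1917, 0.1250, 0.2000, 0.2083, 0.2750]
t=2: π = [0.1708, 0.1883, 0.1733, 0.1783, 0.2892]
t=3: π = [0.1703, 0.1686, 0.1844, 0.1819, 0.2948]
t=4: π = [0.1694, 0.1734, 0.1814, 0.1804, 0.2954]
t=5: π = [0.1694, 0.1719, 0.1823, 0.1808, 0.2957]
t=6: π = [0.1693, 0.1723, 0.1820, 0.1806, 0.2957]
t=7: π = [0.1693, 0.1722, 0.1821, 0.1807, 0.2957]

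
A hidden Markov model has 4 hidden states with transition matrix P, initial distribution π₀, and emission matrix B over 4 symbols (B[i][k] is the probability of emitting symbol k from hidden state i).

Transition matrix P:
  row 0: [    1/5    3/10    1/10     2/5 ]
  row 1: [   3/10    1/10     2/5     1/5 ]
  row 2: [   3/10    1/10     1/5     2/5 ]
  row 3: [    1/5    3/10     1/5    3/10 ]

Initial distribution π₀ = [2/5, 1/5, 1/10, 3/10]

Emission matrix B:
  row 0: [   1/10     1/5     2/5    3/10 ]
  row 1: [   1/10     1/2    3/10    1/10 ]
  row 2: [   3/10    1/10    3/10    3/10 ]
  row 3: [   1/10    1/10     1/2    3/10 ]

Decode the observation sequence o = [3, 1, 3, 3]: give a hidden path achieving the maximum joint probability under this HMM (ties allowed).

t=0: δ = [1.200e-01, 2.000e-02, 3.000e-02, 9.000e-02]  (obs o_0=3)
t=1: δ = [4.800e-03, 1.800e-02, 1.800e-03, 4.800e-03]  ψ = [0, 0, 3, 0]  (obs o_1=1)
t=2: δ = [1.620e-03, 1.800e-04, 2.160e-03, 1.080e-03]  ψ = [1, 1, 1, 1]  (obs o_2=3)
t=3: δ = [1.944e-04, 4.860e-05, 1.296e-04, 2.592e-04]  ψ = [2, 0, 2, 2]  (obs o_3=3)
backtrack: best end state = 3; path = [0, 1, 2, 3]

path = [0, 1, 2, 3]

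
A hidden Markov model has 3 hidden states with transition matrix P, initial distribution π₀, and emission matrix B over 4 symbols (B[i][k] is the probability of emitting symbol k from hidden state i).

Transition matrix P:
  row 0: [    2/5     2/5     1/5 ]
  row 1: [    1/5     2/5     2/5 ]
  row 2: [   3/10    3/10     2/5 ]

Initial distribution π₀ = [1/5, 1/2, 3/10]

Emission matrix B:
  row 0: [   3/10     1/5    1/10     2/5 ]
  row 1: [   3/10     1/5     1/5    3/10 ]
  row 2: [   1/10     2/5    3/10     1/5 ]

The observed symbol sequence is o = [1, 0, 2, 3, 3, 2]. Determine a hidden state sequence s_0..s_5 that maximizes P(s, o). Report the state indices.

path = [1, 1, 2, 0, 1, 2]

t=0: δ = [4.000e-02, 1.000e-01, 1.200e-01]  (obs o_0=1)
t=1: δ = [1.080e-02, 1.200e-02, 4.800e-03]  ψ = [2, 1, 2]  (obs o_1=0)
t=2: δ = [4.320e-04, 9.600e-04, 1.440e-03]  ψ = [0, 1, 1]  (obs o_2=2)
t=3: δ = [1.728e-04, 1.296e-04, 1.152e-04]  ψ = [2, 2, 2]  (obs o_3=3)
t=4: δ = [2.765e-05, 2.074e-05, 1.037e-05]  ψ = [0, 0, 1]  (obs o_4=3)
t=5: δ = [1.106e-06, 2.212e-06, 2.488e-06]  ψ = [0, 0, 1]  (obs o_5=2)
backtrack: best end state = 2; path = [1, 1, 2, 0, 1, 2]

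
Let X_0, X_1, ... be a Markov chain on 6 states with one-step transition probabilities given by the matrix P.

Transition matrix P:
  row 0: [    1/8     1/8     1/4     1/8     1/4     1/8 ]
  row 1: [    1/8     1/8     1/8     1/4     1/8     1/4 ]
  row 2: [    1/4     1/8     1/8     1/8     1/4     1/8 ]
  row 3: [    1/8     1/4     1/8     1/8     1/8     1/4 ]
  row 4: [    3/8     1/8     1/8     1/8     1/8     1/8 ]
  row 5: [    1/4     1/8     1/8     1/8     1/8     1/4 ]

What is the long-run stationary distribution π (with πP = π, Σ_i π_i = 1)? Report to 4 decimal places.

π = [0.2094, 0.1429, 0.1512, 0.1429, 0.1701, 0.1837]

Balance equations π_j = Σ_i π_i·P[i][j]:
  π_0 = 1/8·π_0 + 1/8·π_1 + 1/4·π_2 + 1/8·π_3 + 3/8·π_4 + 1/4·π_5
  π_1 = 1/8·π_0 + 1/8·π_1 + 1/8·π_2 + 1/4·π_3 + 1/8·π_4 + 1/8·π_5
  π_2 = 1/4·π_0 + 1/8·π_1 + 1/8·π_2 + 1/8·π_3 + 1/8·π_4 + 1/8·π_5
  π_3 = 1/8·π_0 + 1/4·π_1 + 1/8·π_2 + 1/8·π_3 + 1/8·π_4 + 1/8·π_5
  π_4 = 1/4·π_0 + 1/8·π_1 + 1/4·π_2 + 1/8·π_3 + 1/8·π_4 + 1/8·π_5
  normalize: π_0 + π_1 + π_2 + π_3 + π_4 + π_5 = 1
Solving the linear system gives exactly π = [277/1323, 1/7, 200/1323, 1/7, 25/147, 9/49].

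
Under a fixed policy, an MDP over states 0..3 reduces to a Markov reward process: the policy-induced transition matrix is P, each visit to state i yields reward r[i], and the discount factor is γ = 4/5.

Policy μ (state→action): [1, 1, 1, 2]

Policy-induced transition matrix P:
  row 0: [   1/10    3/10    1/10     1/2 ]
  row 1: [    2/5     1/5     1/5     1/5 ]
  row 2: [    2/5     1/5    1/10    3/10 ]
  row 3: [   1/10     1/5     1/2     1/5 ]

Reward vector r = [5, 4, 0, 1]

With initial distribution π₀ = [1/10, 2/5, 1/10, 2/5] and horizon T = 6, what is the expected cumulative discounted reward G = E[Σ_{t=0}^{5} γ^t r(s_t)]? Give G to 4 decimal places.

G = 8.9170

t=0: π = [0.1000, 0.4000, 0.1000, 0.4000], E[r] = 2.5000, γ^t·E[r] = 2.500000, running G = 2.500000
t=1: π = [0.2500, 0.2100, 0.3000, 0.2400], E[r] = 2.3300, γ^t·E[r] = 1.864000, running G = 4.364000
t=2: π = [0.2530, 0.2250, 0.2170, 0.3050], E[r] = 2.4700, γ^t·E[r] = 1.580800, running G = 5.944800
t=3: π = [0.2326, 0.2253, 0.2445, 0.2976], E[r] = 2.3618, γ^t·E[r] = 1.209242, running G = 7.154042
t=4: π = [0.2409, 0.2233, 0.2416, 0.2942], E[r] = 2.3920, γ^t·E[r] = 0.979751, running G = 8.133793
t=5: π = [0.2394, 0.2241, 0.2400, 0.2964], E[r] = 2.3901, γ^t·E[r] = 0.783175, running G = 8.916967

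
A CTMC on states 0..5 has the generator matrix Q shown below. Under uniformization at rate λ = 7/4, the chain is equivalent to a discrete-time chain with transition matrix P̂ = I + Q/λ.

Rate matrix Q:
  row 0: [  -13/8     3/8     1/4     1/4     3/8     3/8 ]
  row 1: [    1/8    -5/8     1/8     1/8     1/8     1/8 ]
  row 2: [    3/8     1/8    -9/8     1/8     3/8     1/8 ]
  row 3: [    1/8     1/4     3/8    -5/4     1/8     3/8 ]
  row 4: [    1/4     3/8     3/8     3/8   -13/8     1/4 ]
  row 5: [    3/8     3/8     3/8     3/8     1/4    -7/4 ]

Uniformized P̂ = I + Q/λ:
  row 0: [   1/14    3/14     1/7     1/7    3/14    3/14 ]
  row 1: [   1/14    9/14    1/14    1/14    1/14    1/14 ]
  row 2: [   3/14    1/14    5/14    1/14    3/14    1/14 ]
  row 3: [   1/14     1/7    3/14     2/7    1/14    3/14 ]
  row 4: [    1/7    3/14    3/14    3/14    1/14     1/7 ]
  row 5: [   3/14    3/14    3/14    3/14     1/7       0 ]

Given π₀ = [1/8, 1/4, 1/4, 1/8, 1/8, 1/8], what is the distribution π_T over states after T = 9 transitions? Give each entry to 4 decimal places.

t=0: π = [0.1250, 0.2500, 0.2500, 0.1250, 0.1250, 0.1250]
t=1: π = [0.1339, 0.2768, 0.2054, 0.1429, 0.1339, 0.1071]
t=2: π = [0.1256, 0.2934, 0.1945, 0.1460, 0.1276, 0.1129]
t=3: π = [0.1245, 0.3018, 0.1912, 0.1460, 0.1252, 0.1113]
t=4: π = [0.1236, 0.3059, 0.1896, 0.1454, 0.1245, 0.1111]
t=5: π = [0.1233, 0.3079, 0.1888, 0.1451, 0.1241, 0.1108]
t=6: π = [0.1231, 0.3089, 0.1885, 0.1449, 0.1239, 0.1107]
t=7: π = [0.1230, 0.3094, 0.1883, 0.1448, 0.1238, 0.1107]
t=8: π = [0.1230, 0.3096, 0.1882, 0.1447, 0.1238, 0.1106]
t=9: π = [0.1230, 0.3098, 0.1882, 0.1447, 0.1238, 0.1106]

π = [0.1230, 0.3098, 0.1882, 0.1447, 0.1238, 0.1106]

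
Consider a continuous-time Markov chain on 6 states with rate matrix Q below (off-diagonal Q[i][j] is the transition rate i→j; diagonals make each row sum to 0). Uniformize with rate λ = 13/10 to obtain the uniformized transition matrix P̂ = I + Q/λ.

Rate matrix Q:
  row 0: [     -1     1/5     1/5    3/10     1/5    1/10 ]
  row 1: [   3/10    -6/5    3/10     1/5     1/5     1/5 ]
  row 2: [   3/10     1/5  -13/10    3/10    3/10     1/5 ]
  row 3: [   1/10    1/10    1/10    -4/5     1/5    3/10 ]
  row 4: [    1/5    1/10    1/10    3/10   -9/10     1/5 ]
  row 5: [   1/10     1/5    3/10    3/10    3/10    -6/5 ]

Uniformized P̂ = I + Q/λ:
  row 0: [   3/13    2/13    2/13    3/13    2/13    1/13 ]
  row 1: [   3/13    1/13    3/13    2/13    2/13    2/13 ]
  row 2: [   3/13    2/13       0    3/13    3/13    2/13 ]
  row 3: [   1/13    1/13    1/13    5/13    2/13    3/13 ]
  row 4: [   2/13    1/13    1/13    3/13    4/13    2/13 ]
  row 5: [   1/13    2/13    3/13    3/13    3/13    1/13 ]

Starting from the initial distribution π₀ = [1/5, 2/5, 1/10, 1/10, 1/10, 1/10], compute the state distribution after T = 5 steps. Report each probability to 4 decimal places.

π = [0.1513, 0.1094, 0.1194, 0.2627, 0.2063, 0.1508]

t=0: π = [0.2000, 0.4000, 0.1000, 0.1000, 0.1000, 0.1000]
t=1: π = [0.1923, 0.1077, 0.1615, 0.2154, 0.1846, 0.1385]
t=2: π = [0.1621, 0.1148, 0.1172, 0.2556, 0.2053, 0.1450]
t=3: π = [0.1533, 0.1096, 0.1203, 0.2613, 0.2056, 0.1499]
t=4: π = [0.1517, 0.1095, 0.1194, 0.2625, 0.2063, 0.1506]
t=5: π = [0.1513, 0.1094, 0.1194, 0.2627, 0.2063, 0.1508]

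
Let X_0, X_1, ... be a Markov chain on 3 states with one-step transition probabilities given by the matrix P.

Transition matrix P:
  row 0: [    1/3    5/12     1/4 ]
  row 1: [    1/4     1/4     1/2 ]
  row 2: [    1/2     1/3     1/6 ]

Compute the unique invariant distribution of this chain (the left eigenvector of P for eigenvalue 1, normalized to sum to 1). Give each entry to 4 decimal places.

Balance equations π_j = Σ_i π_i·P[i][j]:
  π_0 = 1/3·π_0 + 1/4·π_1 + 1/2·π_2
  π_1 = 5/12·π_0 + 1/4·π_1 + 1/3·π_2
  normalize: π_0 + π_1 + π_2 = 1
Solving the linear system gives exactly π = [66/185, 62/185, 57/185].

π = [0.3568, 0.3351, 0.3081]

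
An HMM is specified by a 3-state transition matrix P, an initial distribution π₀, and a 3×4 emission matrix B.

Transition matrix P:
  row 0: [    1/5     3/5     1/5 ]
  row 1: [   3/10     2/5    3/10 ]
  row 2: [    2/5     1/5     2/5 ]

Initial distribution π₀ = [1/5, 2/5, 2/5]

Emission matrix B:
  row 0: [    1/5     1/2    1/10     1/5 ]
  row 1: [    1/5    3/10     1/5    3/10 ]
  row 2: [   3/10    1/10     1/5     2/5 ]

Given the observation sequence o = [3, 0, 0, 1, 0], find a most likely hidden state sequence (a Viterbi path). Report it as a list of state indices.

t=0: δ = [4.000e-02, 1.200e-01, 1.600e-01]  (obs o_0=3)
t=1: δ = [1.280e-02, 9.600e-03, 1.920e-02]  ψ = [2, 1, 2]  (obs o_1=0)
t=2: δ = [1.536e-03, 1.536e-03, 2.304e-03]  ψ = [2, 0, 2]  (obs o_2=0)
t=3: δ = [4.608e-04, 2.765e-04, 9.216e-05]  ψ = [2, 0, 2]  (obs o_3=1)
t=4: δ = [1.843e-05, 5.530e-05, 2.765e-05]  ψ = [0, 0, 0]  (obs o_4=0)
backtrack: best end state = 1; path = [2, 2, 2, 0, 1]

path = [2, 2, 2, 0, 1]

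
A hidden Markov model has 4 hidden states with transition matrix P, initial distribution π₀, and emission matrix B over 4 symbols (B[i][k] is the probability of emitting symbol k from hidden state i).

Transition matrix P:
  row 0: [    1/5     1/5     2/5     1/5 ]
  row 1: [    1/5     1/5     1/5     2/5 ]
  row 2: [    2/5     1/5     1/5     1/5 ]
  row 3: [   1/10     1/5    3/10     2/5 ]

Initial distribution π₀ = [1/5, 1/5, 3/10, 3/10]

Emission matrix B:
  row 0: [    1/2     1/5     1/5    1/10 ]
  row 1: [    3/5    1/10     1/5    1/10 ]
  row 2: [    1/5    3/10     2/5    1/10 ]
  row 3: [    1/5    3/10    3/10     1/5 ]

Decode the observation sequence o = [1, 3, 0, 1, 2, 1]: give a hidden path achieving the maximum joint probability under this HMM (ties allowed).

path = [3, 3, 1, 3, 3, 3]

t=0: δ = [4.000e-02, 2.000e-02, 9.000e-02, 9.000e-02]  (obs o_0=1)
t=1: δ = [3.600e-03, 1.800e-03, 2.700e-03, 7.200e-03]  ψ = [2, 2, 3, 3]  (obs o_1=3)
t=2: δ = [5.400e-04, 8.640e-04, 4.320e-04, 5.760e-04]  ψ = [2, 3, 3, 3]  (obs o_2=0)
t=3: δ = [3.456e-05, 1.728e-05, 6.480e-05, 1.037e-04]  ψ = [1, 1, 0, 1]  (obs o_3=1)
t=4: δ = [5.184e-06, 4.147e-06, 1.244e-05, 1.244e-05]  ψ = [2, 3, 3, 3]  (obs o_4=2)
t=5: δ = [9.953e-07, 2.488e-07, 1.120e-06, 1.493e-06]  ψ = [2, 2, 3, 3]  (obs o_5=1)
backtrack: best end state = 3; path = [3, 3, 1, 3, 3, 3]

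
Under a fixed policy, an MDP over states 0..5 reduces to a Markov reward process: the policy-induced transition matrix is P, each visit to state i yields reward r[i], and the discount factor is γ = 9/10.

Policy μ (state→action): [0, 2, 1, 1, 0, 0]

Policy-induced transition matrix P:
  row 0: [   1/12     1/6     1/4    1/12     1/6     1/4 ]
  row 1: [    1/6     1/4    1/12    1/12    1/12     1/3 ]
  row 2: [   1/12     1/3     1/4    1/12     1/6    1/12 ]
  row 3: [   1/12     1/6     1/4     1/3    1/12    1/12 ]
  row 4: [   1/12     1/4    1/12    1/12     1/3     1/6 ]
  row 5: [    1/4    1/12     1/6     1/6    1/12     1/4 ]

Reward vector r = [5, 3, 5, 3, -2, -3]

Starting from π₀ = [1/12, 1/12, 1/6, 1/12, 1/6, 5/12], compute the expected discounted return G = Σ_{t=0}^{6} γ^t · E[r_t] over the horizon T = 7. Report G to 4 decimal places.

t=0: π = [0.0833, 0.0833, 0.1667, 0.0833, 0.1667, 0.4167], E[r] = 0.1667, γ^t·E[r] = 0.166667, running G = 0.166667
t=1: π = [0.1597, 0.1806, 0.1736, 0.1389, 0.1458, 0.2014], E[r] = 1.7292, γ^t·E[r] = 1.556250, running G = 1.722917
t=2: π = [0.1319, 0.2060, 0.1788, 0.1348, 0.1476, 0.2008], E[r] = 1.6788, γ^t·E[r] = 1.359844, running G = 3.082760
t=3: π = [0.1340, 0.2092, 0.1743, 0.1338, 0.1461, 0.2026], E[r] = 1.6704, γ^t·E[r] = 1.217742, running G = 4.300503
t=4: π = [0.1345, 0.2084, 0.1739, 0.1337, 0.1456, 0.2039], E[r] = 1.6656, γ^t·E[r] = 1.092833, running G = 5.393336
t=5: π = [0.1347, 0.2082, 0.1740, 0.1337, 0.1454, 0.2040], E[r] = 1.6664, γ^t·E[r] = 0.983979, running G = 6.377314
t=6: π = [0.1347, 0.2081, 0.1741, 0.1338, 0.1454, 0.2039], E[r] = 1.6668, γ^t·E[r] = 0.885809, running G = 7.263123

G = 7.2631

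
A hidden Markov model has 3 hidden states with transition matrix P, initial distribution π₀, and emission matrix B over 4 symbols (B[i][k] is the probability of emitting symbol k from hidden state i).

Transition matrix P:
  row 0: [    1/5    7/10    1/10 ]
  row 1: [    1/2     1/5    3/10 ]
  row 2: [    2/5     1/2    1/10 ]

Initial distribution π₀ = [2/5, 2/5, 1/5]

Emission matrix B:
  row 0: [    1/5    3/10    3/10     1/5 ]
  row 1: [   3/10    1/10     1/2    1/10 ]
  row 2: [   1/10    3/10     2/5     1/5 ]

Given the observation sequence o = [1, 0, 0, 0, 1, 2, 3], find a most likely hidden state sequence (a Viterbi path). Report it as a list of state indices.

t=0: δ = [1.200e-01, 4.000e-02, 6.000e-02]  (obs o_0=1)
t=1: δ = [4.800e-03, 2.520e-02, 1.200e-03]  ψ = [0, 0, 0]  (obs o_1=0)
t=2: δ = [2.520e-03, 1.512e-03, 7.560e-04]  ψ = [1, 1, 1]  (obs o_2=0)
t=3: δ = [1.512e-04, 5.292e-04, 4.536e-05]  ψ = [1, 0, 1]  (obs o_3=0)
t=4: δ = [7.938e-05, 1.058e-05, 4.763e-05]  ψ = [1, 0, 1]  (obs o_4=1)
t=5: δ = [5.715e-06, 2.778e-05, 3.175e-06]  ψ = [2, 0, 0]  (obs o_5=2)
t=6: δ = [2.778e-06, 5.557e-07, 1.667e-06]  ψ = [1, 1, 1]  (obs o_6=3)
backtrack: best end state = 0; path = [0, 1, 0, 1, 0, 1, 0]

path = [0, 1, 0, 1, 0, 1, 0]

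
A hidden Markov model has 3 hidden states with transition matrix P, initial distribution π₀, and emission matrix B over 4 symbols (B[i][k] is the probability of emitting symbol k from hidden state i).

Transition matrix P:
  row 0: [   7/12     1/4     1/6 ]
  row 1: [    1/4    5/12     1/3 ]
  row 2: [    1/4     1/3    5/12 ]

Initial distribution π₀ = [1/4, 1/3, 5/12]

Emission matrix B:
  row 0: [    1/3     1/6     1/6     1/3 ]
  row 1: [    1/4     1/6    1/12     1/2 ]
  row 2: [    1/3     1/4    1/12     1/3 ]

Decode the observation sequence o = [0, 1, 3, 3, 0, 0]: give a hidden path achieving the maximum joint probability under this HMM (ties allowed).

t=0: δ = [8.333e-02, 8.333e-02, 1.389e-01]  (obs o_0=0)
t=1: δ = [8.102e-03, 7.716e-03, 1.447e-02]  ψ = [0, 2, 2]  (obs o_1=1)
t=2: δ = [1.575e-03, 2.411e-03, 2.009e-03]  ψ = [0, 2, 2]  (obs o_2=3)
t=3: δ = [3.063e-04, 5.023e-04, 2.791e-04]  ψ = [0, 1, 2]  (obs o_3=3)
t=4: δ = [5.956e-05, 5.233e-05, 5.582e-05]  ψ = [0, 1, 1]  (obs o_4=0)
t=5: δ = [1.158e-05, 5.451e-06, 7.752e-06]  ψ = [0, 1, 2]  (obs o_5=0)
backtrack: best end state = 0; path = [0, 0, 0, 0, 0, 0]

path = [0, 0, 0, 0, 0, 0]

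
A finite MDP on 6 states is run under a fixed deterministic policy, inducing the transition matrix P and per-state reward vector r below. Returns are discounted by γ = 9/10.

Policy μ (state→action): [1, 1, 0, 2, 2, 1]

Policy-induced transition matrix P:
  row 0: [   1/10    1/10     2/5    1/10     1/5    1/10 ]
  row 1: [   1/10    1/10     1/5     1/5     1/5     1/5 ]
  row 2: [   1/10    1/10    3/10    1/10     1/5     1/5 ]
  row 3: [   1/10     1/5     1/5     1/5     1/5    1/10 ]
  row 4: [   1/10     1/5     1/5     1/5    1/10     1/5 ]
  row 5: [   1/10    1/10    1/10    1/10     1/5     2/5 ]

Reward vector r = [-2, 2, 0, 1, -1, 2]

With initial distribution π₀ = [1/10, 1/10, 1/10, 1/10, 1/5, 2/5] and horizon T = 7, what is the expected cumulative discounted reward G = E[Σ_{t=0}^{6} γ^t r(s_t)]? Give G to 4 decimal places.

t=0: π = [0.1000, 0.1000, 0.1000, 0.1000, 0.2000, 0.4000], E[r] = 0.7000, γ^t·E[r] = 0.700000, running G = 0.700000
t=1: π = [0.1000, 0.1300, 0.1900, 0.1400, 0.1800, 0.2600], E[r] = 0.5400, γ^t·E[r] = 0.486000, running G = 1.186000
t=2: π = [0.1000, 0.1320, 0.2130, 0.1450, 0.1820, 0.2280], E[r] = 0.4830, γ^t·E[r] = 0.391230, running G = 1.577230
t=3: π = [0.1000, 0.1327, 0.2185, 0.1459, 0.1818, 0.2211], E[r] = 0.4717, γ^t·E[r] = 0.343869, running G = 1.921099
t=4: π = [0.1000, 0.1328, 0.2197, 0.1460, 0.1818, 0.2196], E[r] = 0.4690, γ^t·E[r] = 0.307724, running G = 2.228823
t=5: π = [0.1000, 0.1328, 0.2200, 0.1461, 0.1818, 0.2193], E[r] = 0.4685, γ^t·E[r] = 0.276622, running G = 2.505445
t=6: π = [0.1000, 0.1328, 0.2201, 0.1461, 0.1818, 0.2193], E[r] = 0.4683, γ^t·E[r] = 0.248896, running G = 2.754340

G = 2.7543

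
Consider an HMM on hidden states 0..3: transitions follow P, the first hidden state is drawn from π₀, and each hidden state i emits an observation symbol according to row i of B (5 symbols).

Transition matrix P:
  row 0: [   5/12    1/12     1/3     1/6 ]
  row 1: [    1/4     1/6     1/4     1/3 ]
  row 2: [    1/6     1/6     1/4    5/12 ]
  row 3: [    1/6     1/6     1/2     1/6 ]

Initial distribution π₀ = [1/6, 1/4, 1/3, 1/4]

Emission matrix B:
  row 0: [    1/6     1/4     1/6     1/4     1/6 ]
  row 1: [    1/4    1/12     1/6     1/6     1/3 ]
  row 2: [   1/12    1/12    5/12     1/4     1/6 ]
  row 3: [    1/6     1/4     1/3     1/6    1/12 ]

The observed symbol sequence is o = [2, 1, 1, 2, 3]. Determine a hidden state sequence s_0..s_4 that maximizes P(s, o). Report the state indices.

path = [2, 3, 2, 3, 2]

t=0: δ = [2.778e-02, 4.167e-02, 1.389e-01, 8.333e-02]  (obs o_0=2)
t=1: δ = [5.787e-03, 1.929e-03, 3.472e-03, 1.447e-02]  ψ = [2, 2, 3, 2]  (obs o_1=1)
t=2: δ = [6.028e-04, 2.009e-04, 6.028e-04, 6.028e-04]  ψ = [0, 3, 3, 3]  (obs o_2=1)
t=3: δ = [4.186e-05, 1.674e-05, 1.256e-04, 8.372e-05]  ψ = [0, 2, 3, 2]  (obs o_3=2)
t=4: δ = [5.233e-06, 3.489e-06, 1.047e-05, 8.721e-06]  ψ = [2, 2, 3, 2]  (obs o_4=3)
backtrack: best end state = 2; path = [2, 3, 2, 3, 2]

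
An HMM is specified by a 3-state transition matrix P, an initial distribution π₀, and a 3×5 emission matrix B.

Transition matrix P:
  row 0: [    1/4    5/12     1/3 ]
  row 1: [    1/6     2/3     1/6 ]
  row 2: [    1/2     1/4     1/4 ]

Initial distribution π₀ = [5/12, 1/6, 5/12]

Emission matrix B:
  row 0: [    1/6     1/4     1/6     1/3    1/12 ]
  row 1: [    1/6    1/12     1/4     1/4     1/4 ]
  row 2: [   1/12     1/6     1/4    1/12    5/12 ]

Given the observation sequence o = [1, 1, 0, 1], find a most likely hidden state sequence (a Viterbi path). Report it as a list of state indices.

t=0: δ = [1.042e-01, 1.389e-02, 6.944e-02]  (obs o_0=1)
t=1: δ = [8.681e-03, 3.617e-03, 5.787e-03]  ψ = [2, 0, 0]  (obs o_1=1)
t=2: δ = [4.823e-04, 6.028e-04, 2.411e-04]  ψ = [2, 0, 0]  (obs o_2=0)
t=3: δ = [3.014e-05, 3.349e-05, 2.679e-05]  ψ = [0, 1, 0]  (obs o_3=1)
backtrack: best end state = 1; path = [2, 0, 1, 1]

path = [2, 0, 1, 1]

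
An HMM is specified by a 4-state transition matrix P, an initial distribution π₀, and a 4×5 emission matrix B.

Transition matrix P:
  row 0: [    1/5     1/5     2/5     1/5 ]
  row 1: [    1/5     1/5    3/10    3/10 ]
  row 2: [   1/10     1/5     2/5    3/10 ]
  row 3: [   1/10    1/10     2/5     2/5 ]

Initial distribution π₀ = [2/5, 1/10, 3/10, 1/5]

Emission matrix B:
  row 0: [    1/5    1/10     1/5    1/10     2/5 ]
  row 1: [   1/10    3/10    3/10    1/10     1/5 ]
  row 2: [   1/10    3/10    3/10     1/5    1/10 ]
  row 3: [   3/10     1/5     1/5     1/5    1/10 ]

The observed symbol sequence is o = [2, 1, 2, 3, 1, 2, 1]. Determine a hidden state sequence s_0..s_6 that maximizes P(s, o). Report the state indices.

path = [2, 2, 2, 2, 2, 2, 2]

t=0: δ = [8.000e-02, 3.000e-02, 9.000e-02, 4.000e-02]  (obs o_0=2)
t=1: δ = [1.600e-03, 5.400e-03, 1.080e-02, 5.400e-03]  ψ = [0, 2, 2, 2]  (obs o_1=1)
t=2: δ = [2.160e-04, 6.480e-04, 1.296e-03, 6.480e-04]  ψ = [1, 2, 2, 2]  (obs o_2=2)
t=3: δ = [1.296e-05, 2.592e-05, 1.037e-04, 7.776e-05]  ψ = [1, 2, 2, 2]  (obs o_3=3)
t=4: δ = [1.037e-06, 6.221e-06, 1.244e-05, 6.221e-06]  ψ = [2, 2, 2, 2]  (obs o_4=1)
t=5: δ = [2.488e-07, 7.465e-07, 1.493e-06, 7.465e-07]  ψ = [1, 2, 2, 2]  (obs o_5=2)
t=6: δ = [1.493e-08, 8.958e-08, 1.792e-07, 8.958e-08]  ψ = [1, 2, 2, 2]  (obs o_6=1)
backtrack: best end state = 2; path = [2, 2, 2, 2, 2, 2, 2]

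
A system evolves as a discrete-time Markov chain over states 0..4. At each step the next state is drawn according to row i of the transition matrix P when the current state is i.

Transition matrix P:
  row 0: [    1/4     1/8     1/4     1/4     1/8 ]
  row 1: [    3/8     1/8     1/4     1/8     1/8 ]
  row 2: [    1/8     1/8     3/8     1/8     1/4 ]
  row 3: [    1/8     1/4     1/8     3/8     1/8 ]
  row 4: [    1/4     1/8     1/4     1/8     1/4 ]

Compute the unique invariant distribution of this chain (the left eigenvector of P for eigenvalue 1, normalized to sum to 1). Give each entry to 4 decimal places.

Balance equations π_j = Σ_i π_i·P[i][j]:
  π_0 = 1/4·π_0 + 3/8·π_1 + 1/8·π_2 + 1/8·π_3 + 1/4·π_4
  π_1 = 1/8·π_0 + 1/8·π_1 + 1/8·π_2 + 1/4·π_3 + 1/8·π_4
  π_2 = 1/4·π_0 + 1/4·π_1 + 3/8·π_2 + 1/8·π_3 + 1/4·π_4
  π_3 = 1/4·π_0 + 1/8·π_1 + 1/8·π_2 + 3/8·π_3 + 1/8·π_4
  normalize: π_0 + π_1 + π_2 + π_3 + π_4 = 1
Solving the linear system gives exactly π = [577/2729, 410/2729, 701/2729, 551/2729, 490/2729].

π = [0.2114, 0.1502, 0.2569, 0.2019, 0.1796]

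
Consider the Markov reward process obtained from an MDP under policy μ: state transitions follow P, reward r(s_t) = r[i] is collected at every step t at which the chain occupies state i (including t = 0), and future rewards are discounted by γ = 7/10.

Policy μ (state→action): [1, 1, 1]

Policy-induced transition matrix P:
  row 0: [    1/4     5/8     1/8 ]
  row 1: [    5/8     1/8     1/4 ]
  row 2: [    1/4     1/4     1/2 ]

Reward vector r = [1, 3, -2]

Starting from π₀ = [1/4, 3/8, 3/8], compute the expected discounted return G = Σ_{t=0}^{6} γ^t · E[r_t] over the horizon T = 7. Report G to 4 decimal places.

G = 2.2774

t=0: π = [0.2500, 0.3750, 0.3750], E[r] = 0.6250, γ^t·E[r] = 0.625000, running G = 0.625000
t=1: π = [0.3906, 0.2969, 0.3125], E[r] = 0.6563, γ^t·E[r] = 0.459375, running G = 1.084375
t=2: π = [0.3613, 0.3594, 0.2793], E[r] = 0.8809, γ^t·E[r] = 0.431621, running G = 1.515996
t=3: π = [0.3848, 0.3406, 0.2747], E[r] = 0.8572, γ^t·E[r] = 0.294012, running G = 1.810008
t=4: π = [0.3777, 0.3517, 0.2706], E[r] = 0.8917, γ^t·E[r] = 0.214103, running G = 2.024111
t=5: π = [0.3819, 0.3477, 0.2704], E[r] = 0.8841, γ^t·E[r] = 0.148587, running G = 2.172697
t=6: π = [0.3804, 0.3498, 0.2699], E[r] = 0.8899, γ^t·E[r] = 0.104695, running G = 2.277392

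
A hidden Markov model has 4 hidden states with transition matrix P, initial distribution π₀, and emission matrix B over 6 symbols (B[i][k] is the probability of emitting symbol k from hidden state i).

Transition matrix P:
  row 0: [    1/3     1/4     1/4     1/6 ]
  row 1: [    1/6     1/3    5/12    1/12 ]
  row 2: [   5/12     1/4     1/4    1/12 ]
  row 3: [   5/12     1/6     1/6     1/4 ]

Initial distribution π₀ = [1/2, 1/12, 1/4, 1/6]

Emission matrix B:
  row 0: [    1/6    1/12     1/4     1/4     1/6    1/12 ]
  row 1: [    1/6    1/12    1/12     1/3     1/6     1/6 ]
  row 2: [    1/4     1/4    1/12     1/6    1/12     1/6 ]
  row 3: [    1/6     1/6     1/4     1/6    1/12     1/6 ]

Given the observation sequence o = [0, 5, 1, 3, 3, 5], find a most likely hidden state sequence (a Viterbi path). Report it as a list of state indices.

path = [0, 1, 2, 1, 1, 2]

t=0: δ = [8.333e-02, 1.389e-02, 6.250e-02, 2.778e-02]  (obs o_0=0)
t=1: δ = [2.315e-03, 3.472e-03, 3.472e-03, 2.315e-03]  ψ = [0, 0, 0, 0]  (obs o_1=5)
t=2: δ = [1.206e-04, 9.645e-05, 3.617e-04, 9.645e-05]  ψ = [2, 1, 1, 3]  (obs o_2=1)
t=3: δ = [3.768e-05, 3.014e-05, 1.507e-05, 5.023e-06]  ψ = [2, 2, 2, 2]  (obs o_3=3)
t=4: δ = [3.140e-06, 3.349e-06, 2.093e-06, 1.047e-06]  ψ = [0, 1, 1, 0]  (obs o_4=3)
t=5: δ = [8.721e-08, 1.861e-07, 2.326e-07, 8.721e-08]  ψ = [0, 1, 1, 0]  (obs o_5=5)
backtrack: best end state = 2; path = [0, 1, 2, 1, 1, 2]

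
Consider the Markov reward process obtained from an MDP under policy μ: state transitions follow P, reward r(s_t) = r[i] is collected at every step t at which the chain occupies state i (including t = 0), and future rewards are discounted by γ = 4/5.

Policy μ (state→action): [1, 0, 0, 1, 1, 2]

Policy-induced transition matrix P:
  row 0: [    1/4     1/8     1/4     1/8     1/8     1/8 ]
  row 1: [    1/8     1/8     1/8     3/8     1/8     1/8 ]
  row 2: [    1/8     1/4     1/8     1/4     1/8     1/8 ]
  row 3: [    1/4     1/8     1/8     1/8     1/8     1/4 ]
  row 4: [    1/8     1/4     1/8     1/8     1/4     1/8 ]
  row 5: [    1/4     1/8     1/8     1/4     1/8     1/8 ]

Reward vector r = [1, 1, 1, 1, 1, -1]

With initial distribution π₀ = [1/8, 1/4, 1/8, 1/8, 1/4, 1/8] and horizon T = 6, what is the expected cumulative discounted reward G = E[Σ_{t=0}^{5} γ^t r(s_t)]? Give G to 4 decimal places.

t=0: π = [0.1250, 0.2500, 0.1250, 0.1250, 0.2500, 0.1250], E[r] = 0.7500, γ^t·E[r] = 0.750000, running G = 0.750000
t=1: π = [0.1719, 0.1719, 0.1406, 0.2188, 0.1563, 0.1406], E[r] = 0.7188, γ^t·E[r] = 0.575000, running G = 1.325000
t=2: π = [0.1914, 0.1621, 0.1465, 0.2031, 0.1445, 0.1523], E[r] = 0.6953, γ^t·E[r] = 0.445000, running G = 1.770000
t=3: π = [0.1934, 0.1614, 0.1489, 0.2029, 0.1431, 0.1504], E[r] = 0.6992, γ^t·E[r] = 0.358000, running G = 2.128000
t=4: π = [0.1933, 0.1615, 0.1492, 0.2028, 0.1429, 0.1504], E[r] = 0.6993, γ^t·E[r] = 0.286425, running G = 2.414425
t=5: π = [0.1933, 0.1615, 0.1492, 0.2028, 0.1429, 0.1503], E[r] = 0.6993, γ^t·E[r] = 0.229150, running G = 2.643575

G = 2.6436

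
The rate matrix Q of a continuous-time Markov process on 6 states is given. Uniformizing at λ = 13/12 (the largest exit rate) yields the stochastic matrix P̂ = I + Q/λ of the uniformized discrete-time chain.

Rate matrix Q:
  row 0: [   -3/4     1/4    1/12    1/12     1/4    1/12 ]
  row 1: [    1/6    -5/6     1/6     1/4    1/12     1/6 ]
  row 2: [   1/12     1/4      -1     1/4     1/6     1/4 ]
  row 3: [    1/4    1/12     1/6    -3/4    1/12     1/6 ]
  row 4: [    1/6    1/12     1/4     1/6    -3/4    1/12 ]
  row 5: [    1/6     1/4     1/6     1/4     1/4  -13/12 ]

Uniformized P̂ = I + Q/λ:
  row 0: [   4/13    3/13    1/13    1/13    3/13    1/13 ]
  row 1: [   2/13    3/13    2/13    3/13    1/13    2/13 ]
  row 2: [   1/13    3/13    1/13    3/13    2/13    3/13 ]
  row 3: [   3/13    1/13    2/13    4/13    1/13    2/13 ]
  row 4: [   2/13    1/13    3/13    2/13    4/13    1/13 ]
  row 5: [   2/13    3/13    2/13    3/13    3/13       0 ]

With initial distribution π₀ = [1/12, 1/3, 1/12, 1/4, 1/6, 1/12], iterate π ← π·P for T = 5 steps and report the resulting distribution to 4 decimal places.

t=0: π = [0.0833, 0.3333, 0.0833, 0.2500, 0.1667, 0.0833]
t=1: π = [0.1795, 0.1667, 0.1538, 0.2244, 0.1474, 0.1282]
t=2: π = [0.1869, 0.1736, 0.1395, 0.2091, 0.1701, 0.1208]
t=3: π = [0.1879, 0.1724, 0.1418, 0.2050, 0.1743, 0.1185]
t=4: π = [0.1876, 0.1724, 0.1419, 0.2042, 0.1752, 0.1187]
t=5: π = [0.1875, 0.1724, 0.1420, 0.2041, 0.1754, 0.1186]

π = [0.1875, 0.1724, 0.1420, 0.2041, 0.1754, 0.1186]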